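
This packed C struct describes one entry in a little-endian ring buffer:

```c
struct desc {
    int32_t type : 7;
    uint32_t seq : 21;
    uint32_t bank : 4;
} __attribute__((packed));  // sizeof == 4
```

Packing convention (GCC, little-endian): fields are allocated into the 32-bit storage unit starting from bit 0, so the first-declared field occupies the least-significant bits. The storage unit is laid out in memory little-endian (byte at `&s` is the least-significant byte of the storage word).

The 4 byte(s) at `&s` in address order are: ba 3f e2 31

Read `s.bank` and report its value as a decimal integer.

[0]=0xba [1]=0x3f [2]=0xe2 [3]=0x31 (little-endian) → word 0x31e23fba
type:7 @ bit 0 → (0x31e23fba>>0)&0x7f = 0x3a
seq:21 @ bit 7 → (0x31e23fba>>7)&0x1fffff = 0x3c47f
bank:4 @ bit 28 → (0x31e23fba>>28)&0xf = 0x3  ←

3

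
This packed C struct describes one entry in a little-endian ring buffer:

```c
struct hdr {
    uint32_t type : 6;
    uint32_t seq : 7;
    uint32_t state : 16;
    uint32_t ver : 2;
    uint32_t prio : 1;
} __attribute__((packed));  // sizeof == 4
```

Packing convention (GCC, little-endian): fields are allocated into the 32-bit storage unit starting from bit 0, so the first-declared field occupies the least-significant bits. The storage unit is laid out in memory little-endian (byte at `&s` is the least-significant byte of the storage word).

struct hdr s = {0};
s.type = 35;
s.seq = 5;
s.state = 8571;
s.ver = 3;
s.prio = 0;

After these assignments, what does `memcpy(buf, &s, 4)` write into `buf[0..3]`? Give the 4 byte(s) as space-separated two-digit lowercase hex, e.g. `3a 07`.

[0+:6] type=35 & 0x3f = 0x23; word=0x00000023
[6+:7] seq=5 & 0x7f = 0x5; word=0x00000163
[13+:16] state=8571 & 0xffff = 0x217b; word=0x042f6163
[29+:2] ver=3 & 0x3 = 0x3; word=0x642f6163
[31+:1] prio=0 & 0x1 = 0x0; word=0x642f6163
word = 0x642f6163 → little-endian bytes:
  [0]=0x63  [1]=0x61  [2]=0x2f  [3]=0x64

63 61 2f 64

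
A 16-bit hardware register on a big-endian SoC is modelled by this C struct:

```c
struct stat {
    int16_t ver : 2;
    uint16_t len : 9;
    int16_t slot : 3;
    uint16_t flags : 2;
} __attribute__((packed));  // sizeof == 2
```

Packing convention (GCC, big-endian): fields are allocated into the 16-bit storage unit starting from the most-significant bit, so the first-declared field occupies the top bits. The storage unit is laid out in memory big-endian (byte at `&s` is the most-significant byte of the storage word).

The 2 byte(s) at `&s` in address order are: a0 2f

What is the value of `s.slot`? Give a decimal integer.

3

[0]=0xa0 [1]=0x2f (big-endian) → word 0xa02f
ver:2 @ bit 14 → (0xa02f>>14)&0x3 = 0x2
len:9 @ bit 5 → (0xa02f>>5)&0x1ff = 0x101
slot:3 @ bit 2 → (0xa02f>>2)&0x7 = 0x3  ←
flags:2 @ bit 0 → (0xa02f>>0)&0x3 = 0x3
slot signed 3b, MSB=0: value = 3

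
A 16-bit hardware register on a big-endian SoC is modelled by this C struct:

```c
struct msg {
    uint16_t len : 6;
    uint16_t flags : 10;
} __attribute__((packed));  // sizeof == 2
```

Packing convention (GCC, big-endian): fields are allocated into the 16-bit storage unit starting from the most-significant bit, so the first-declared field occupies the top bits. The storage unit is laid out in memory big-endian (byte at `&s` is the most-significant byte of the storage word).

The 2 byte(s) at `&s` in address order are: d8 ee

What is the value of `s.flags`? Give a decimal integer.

238

[0]=0xd8 [1]=0xee (big-endian) → word 0xd8ee
len:6 @ bit 10 → (0xd8ee>>10)&0x3f = 0x36
flags:10 @ bit 0 → (0xd8ee>>0)&0x3ff = 0xee  ←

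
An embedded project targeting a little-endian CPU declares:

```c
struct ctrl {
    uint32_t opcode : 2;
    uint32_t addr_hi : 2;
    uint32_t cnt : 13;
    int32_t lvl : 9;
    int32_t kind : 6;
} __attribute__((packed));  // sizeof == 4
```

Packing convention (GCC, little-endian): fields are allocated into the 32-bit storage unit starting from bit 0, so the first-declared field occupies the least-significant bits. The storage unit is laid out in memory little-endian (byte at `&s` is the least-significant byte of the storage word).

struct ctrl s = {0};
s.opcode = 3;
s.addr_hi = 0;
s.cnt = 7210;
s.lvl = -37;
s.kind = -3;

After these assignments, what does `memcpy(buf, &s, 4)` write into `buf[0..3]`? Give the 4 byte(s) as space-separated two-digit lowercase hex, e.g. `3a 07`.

a3 c2 b7 f7

opcode (2b) val=3 bits=0x3 at bit 0: 0x00000003
addr_hi (2b) val=0 bits=0x0 at bit 2: 0x00000003
cnt (13b) val=7210 bits=0x1c2a at bit 4: 0x0001c2a3
lvl (9b) val=-37 bits=0x1db at bit 17: 0x03b7c2a3
kind (6b) val=-3 bits=0x3d at bit 26: 0xf7b7c2a3
word = 0xf7b7c2a3 → little-endian bytes:
  [0]=0xa3  [1]=0xc2  [2]=0xb7  [3]=0xf7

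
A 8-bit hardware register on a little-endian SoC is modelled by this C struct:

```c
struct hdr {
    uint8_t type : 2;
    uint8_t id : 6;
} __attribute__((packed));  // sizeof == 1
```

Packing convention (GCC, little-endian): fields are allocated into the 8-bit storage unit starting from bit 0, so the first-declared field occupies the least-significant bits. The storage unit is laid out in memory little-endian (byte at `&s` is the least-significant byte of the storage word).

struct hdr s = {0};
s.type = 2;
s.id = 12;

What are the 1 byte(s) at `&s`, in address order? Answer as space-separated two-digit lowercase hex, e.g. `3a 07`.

32

type:2 = 2 → 0x2 << 0 → word 0x02
id:6 = 12 → 0xc << 2 → word 0x32
word = 0x32 → little-endian bytes:
  [0]=0x32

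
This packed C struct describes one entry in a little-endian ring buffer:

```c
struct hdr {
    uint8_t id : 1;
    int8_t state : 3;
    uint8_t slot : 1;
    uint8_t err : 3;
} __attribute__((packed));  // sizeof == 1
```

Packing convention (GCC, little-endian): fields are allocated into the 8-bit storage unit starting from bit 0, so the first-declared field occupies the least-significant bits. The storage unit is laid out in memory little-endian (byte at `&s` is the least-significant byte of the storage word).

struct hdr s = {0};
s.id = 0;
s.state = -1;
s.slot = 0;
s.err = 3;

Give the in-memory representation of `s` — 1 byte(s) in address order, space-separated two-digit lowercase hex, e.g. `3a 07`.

6e

id (1b) val=0 bits=0x0 at bit 0: 0x00
state (3b) val=-1 bits=0x7 at bit 1: 0x0e
slot (1b) val=0 bits=0x0 at bit 4: 0x0e
err (3b) val=3 bits=0x3 at bit 5: 0x6e
word = 0x6e → little-endian bytes:
  [0]=0x6e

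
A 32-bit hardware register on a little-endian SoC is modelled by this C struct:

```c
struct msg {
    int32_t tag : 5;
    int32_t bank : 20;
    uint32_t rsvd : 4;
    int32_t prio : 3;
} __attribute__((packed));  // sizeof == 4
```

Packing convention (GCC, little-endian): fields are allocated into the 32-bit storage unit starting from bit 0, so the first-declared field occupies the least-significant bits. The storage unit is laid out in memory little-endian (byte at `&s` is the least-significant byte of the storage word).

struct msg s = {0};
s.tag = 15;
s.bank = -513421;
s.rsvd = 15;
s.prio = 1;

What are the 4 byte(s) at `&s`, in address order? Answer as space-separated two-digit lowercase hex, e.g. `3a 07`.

tag:5 = 15 → 0xf << 0 → word 0x0000000f
bank:20 = -513421 → 0x82a73 << 5 → word 0x01054e6f
rsvd:4 = 15 → 0xf << 25 → word 0x1f054e6f
prio:3 = 1 → 0x1 << 29 → word 0x3f054e6f
word = 0x3f054e6f → little-endian bytes:
  [0]=0x6f  [1]=0x4e  [2]=0x05  [3]=0x3f

6f 4e 05 3f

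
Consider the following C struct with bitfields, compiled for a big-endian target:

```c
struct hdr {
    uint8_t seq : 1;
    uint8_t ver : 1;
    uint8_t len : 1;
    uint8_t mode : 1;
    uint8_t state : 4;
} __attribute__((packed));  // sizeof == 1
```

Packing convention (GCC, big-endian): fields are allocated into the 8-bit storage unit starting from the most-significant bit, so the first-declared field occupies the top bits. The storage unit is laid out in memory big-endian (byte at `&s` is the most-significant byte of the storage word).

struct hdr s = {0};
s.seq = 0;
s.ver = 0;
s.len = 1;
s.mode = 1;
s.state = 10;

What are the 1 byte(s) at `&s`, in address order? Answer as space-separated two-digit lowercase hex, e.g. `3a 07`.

3a

seq (1b) val=0 bits=0x0 at bit 7: 0x00
ver (1b) val=0 bits=0x0 at bit 6: 0x00
len (1b) val=1 bits=0x1 at bit 5: 0x20
mode (1b) val=1 bits=0x1 at bit 4: 0x30
state (4b) val=10 bits=0xa at bit 0: 0x3a
word = 0x3a → big-endian bytes:
  [0]=0x3a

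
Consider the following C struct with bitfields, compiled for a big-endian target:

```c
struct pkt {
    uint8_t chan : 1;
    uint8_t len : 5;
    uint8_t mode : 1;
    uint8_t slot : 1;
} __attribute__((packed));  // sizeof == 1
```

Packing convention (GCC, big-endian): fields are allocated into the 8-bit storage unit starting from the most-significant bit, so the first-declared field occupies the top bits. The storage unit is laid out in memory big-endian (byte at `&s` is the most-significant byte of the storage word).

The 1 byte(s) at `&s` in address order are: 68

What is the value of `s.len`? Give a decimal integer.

[0]=0x68 (big-endian) → word 0x68
chan:1 @ bit 7 → (0x68>>7)&0x1 = 0x0
len:5 @ bit 2 → (0x68>>2)&0x1f = 0x1a  ←
mode:1 @ bit 1 → (0x68>>1)&0x1 = 0x0
slot:1 @ bit 0 → (0x68>>0)&0x1 = 0x0

26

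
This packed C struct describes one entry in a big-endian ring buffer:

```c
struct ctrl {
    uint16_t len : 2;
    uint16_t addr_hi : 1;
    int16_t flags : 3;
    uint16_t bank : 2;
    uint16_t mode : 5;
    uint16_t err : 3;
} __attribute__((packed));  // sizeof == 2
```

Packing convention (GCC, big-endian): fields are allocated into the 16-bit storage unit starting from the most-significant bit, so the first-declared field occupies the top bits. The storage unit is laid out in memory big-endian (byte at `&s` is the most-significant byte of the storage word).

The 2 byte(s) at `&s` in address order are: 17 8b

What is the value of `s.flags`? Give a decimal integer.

[0]=0x17 [1]=0x8b (big-endian) → word 0x178b
len:2 @ bit 14 → (0x178b>>14)&0x3 = 0x0
addr_hi:1 @ bit 13 → (0x178b>>13)&0x1 = 0x0
flags:3 @ bit 10 → (0x178b>>10)&0x7 = 0x5  ←
bank:2 @ bit 8 → (0x178b>>8)&0x3 = 0x3
mode:5 @ bit 3 → (0x178b>>3)&0x1f = 0x11
err:3 @ bit 0 → (0x178b>>0)&0x7 = 0x3
flags signed 3b, MSB=1: 5 - 8 = -3

-3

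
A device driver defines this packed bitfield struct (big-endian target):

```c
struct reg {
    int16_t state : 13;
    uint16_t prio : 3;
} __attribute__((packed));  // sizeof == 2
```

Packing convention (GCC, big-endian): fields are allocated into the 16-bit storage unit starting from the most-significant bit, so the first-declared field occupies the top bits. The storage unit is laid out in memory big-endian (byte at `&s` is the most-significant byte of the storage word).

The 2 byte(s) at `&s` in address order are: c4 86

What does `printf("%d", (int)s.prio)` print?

6

[0]=0xc4 [1]=0x86 (big-endian) → word 0xc486
state [3+:13] = (word>>3) & 0x1fff = 6288
prio [0+:3] = (word>>0) & 0x7 = 6  ←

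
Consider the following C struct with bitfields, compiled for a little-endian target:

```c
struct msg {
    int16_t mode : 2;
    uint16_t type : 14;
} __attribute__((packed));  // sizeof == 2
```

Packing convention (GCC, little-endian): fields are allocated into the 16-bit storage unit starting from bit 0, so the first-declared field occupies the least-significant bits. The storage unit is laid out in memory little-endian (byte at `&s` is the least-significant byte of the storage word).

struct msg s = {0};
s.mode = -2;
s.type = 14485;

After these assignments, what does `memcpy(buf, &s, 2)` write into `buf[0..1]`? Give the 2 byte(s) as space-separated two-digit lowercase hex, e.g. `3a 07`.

[0+:2] mode=-2 & 0x3 = 0x2; word=0x0002
[2+:14] type=14485 & 0x3fff = 0x3895; word=0xe256
word = 0xe256 → little-endian bytes:
  [0]=0x56  [1]=0xe2

56 e2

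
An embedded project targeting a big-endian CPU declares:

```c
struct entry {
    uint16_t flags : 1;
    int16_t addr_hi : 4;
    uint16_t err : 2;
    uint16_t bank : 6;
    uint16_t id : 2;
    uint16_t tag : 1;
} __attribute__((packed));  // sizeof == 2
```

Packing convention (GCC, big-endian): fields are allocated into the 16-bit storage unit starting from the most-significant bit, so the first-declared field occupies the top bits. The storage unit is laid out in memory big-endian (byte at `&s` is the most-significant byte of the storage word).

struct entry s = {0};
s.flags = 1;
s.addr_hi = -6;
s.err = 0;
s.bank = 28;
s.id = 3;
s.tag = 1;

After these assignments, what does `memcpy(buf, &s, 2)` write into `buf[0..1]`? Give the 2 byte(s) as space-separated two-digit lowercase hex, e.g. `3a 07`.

d0 e7

flags (1b) val=1 bits=0x1 at bit 15: 0x8000
addr_hi (4b) val=-6 bits=0xa at bit 11: 0xd000
err (2b) val=0 bits=0x0 at bit 9: 0xd000
bank (6b) val=28 bits=0x1c at bit 3: 0xd0e0
id (2b) val=3 bits=0x3 at bit 1: 0xd0e6
tag (1b) val=1 bits=0x1 at bit 0: 0xd0e7
word = 0xd0e7 → big-endian bytes:
  [0]=0xd0  [1]=0xe7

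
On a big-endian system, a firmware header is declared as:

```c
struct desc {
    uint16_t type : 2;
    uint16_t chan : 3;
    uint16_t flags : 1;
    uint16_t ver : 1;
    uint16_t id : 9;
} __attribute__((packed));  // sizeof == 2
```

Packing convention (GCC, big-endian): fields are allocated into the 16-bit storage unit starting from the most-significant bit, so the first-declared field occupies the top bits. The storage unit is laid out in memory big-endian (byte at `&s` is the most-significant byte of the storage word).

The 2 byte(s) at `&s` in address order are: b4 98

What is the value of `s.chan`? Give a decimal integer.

6

[0]=0xb4 [1]=0x98 (big-endian) → word 0xb498
type [14+:2] = (word>>14) & 0x3 = 2
chan [11+:3] = (word>>11) & 0x7 = 6  ←
flags [10+:1] = (word>>10) & 0x1 = 1
ver [9+:1] = (word>>9) & 0x1 = 0
id [0+:9] = (word>>0) & 0x1ff = 152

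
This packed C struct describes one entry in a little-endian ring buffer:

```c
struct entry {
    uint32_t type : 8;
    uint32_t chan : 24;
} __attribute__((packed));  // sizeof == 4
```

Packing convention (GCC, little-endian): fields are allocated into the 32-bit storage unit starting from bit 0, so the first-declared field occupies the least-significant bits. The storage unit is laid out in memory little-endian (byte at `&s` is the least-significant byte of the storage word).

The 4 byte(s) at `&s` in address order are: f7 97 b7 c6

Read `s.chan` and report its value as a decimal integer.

[0]=0xf7 [1]=0x97 [2]=0xb7 [3]=0xc6 (little-endian) → word 0xc6b797f7
type:8 @ bit 0 → (0xc6b797f7>>0)&0xff = 0xf7
chan:24 @ bit 8 → (0xc6b797f7>>8)&0xffffff = 0xc6b797  ←

13023127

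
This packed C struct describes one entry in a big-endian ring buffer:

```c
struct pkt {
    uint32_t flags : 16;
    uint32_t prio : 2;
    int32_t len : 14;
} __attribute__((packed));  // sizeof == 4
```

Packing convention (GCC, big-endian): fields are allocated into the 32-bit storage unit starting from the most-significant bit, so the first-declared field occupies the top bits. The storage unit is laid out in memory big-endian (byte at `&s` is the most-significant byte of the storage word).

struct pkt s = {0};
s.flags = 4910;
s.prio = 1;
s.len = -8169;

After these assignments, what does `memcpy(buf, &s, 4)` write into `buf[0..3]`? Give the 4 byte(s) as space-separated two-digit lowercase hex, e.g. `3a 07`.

[16+:16] flags=4910 & 0xffff = 0x132e; word=0x132e0000
[14+:2] prio=1 & 0x3 = 0x1; word=0x132e4000
[0+:14] len=-8169 & 0x3fff = 0x2017; word=0x132e6017
word = 0x132e6017 → big-endian bytes:
  [0]=0x13  [1]=0x2e  [2]=0x60  [3]=0x17

13 2e 60 17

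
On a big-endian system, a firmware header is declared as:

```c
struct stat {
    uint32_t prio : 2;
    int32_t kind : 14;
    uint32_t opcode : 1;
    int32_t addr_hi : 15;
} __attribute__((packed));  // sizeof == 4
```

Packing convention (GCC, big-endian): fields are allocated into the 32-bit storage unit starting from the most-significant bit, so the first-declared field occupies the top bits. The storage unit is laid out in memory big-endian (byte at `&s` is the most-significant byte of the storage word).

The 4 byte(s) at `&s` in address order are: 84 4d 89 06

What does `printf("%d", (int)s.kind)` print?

[0]=0x84 [1]=0x4d [2]=0x89 [3]=0x06 (big-endian) → word 0x844d8906
prio:2 @ bit 30 → (0x844d8906>>30)&0x3 = 0x2
kind:14 @ bit 16 → (0x844d8906>>16)&0x3fff = 0x44d  ←
opcode:1 @ bit 15 → (0x844d8906>>15)&0x1 = 0x1
addr_hi:15 @ bit 0 → (0x844d8906>>0)&0x7fff = 0x906
kind signed 14b, MSB=0: value = 1101

1101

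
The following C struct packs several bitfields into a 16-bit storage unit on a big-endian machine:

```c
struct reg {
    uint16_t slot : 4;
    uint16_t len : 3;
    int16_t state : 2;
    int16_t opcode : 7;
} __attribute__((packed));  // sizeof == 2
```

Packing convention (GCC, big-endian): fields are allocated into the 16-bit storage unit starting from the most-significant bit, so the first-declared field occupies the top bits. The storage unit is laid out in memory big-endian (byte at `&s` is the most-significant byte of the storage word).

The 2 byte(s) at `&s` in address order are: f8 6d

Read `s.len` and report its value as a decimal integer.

[0]=0xf8 [1]=0x6d (big-endian) → word 0xf86d
slot:4 @ bit 12 → (0xf86d>>12)&0xf = 0xf
len:3 @ bit 9 → (0xf86d>>9)&0x7 = 0x4  ←
state:2 @ bit 7 → (0xf86d>>7)&0x3 = 0x0
opcode:7 @ bit 0 → (0xf86d>>0)&0x7f = 0x6d

4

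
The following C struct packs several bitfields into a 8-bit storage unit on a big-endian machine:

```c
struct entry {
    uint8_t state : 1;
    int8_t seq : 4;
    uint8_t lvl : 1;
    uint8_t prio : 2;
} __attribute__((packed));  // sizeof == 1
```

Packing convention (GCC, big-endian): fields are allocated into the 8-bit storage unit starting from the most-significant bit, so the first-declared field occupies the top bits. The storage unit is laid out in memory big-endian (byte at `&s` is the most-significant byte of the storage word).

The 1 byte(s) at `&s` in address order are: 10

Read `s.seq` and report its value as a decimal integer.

[0]=0x10 (big-endian) → word 0x10
state:1 @ bit 7 → (0x10>>7)&0x1 = 0x0
seq:4 @ bit 3 → (0x10>>3)&0xf = 0x2  ←
lvl:1 @ bit 2 → (0x10>>2)&0x1 = 0x0
prio:2 @ bit 0 → (0x10>>0)&0x3 = 0x0
seq signed 4b, MSB=0: value = 2

2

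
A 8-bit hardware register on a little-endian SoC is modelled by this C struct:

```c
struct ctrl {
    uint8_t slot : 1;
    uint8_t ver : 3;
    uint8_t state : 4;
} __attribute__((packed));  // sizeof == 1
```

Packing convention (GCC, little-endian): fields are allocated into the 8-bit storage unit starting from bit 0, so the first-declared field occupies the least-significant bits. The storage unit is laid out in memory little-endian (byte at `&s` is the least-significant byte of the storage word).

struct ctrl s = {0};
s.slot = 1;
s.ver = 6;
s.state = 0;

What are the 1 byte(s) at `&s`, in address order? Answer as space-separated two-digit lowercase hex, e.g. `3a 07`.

0d

slot (1b) val=1 bits=0x1 at bit 0: 0x01
ver (3b) val=6 bits=0x6 at bit 1: 0x0d
state (4b) val=0 bits=0x0 at bit 4: 0x0d
word = 0x0d → little-endian bytes:
  [0]=0x0d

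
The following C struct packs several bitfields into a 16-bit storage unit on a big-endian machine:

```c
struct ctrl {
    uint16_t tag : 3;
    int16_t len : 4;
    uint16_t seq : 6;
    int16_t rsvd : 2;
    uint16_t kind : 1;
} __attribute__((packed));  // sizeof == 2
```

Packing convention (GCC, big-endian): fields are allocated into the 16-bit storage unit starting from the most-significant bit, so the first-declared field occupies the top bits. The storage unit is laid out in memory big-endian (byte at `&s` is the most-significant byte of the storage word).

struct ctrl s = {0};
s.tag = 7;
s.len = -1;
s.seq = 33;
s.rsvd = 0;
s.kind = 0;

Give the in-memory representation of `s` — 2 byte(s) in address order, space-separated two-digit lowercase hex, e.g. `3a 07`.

ff 08

[13+:3] tag=7 & 0x7 = 0x7; word=0xe000
[9+:4] len=-1 & 0xf = 0xf; word=0xfe00
[3+:6] seq=33 & 0x3f = 0x21; word=0xff08
[1+:2] rsvd=0 & 0x3 = 0x0; word=0xff08
[0+:1] kind=0 & 0x1 = 0x0; word=0xff08
word = 0xff08 → big-endian bytes:
  [0]=0xff  [1]=0x08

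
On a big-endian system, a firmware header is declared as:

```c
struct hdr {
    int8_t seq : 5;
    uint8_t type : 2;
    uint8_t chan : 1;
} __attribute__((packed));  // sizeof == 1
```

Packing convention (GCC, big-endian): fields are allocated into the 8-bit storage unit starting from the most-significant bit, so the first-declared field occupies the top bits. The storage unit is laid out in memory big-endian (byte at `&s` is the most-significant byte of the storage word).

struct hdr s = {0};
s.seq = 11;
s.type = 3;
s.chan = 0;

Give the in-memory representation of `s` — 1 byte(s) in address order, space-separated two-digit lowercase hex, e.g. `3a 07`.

[3+:5] seq=11 & 0x1f = 0xb; word=0x58
[1+:2] type=3 & 0x3 = 0x3; word=0x5e
[0+:1] chan=0 & 0x1 = 0x0; word=0x5e
word = 0x5e → big-endian bytes:
  [0]=0x5e

5e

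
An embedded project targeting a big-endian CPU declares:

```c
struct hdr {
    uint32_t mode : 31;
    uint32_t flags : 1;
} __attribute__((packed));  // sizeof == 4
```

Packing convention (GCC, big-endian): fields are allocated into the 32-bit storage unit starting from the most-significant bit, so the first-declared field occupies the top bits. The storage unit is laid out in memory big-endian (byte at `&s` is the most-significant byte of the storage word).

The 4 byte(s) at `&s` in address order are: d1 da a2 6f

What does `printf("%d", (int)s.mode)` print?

1760383287

[0]=0xd1 [1]=0xda [2]=0xa2 [3]=0x6f (big-endian) → word 0xd1daa26f
mode [1+:31] = (word>>1) & 0x7fffffff = 1760383287  ←
flags [0+:1] = (word>>0) & 0x1 = 1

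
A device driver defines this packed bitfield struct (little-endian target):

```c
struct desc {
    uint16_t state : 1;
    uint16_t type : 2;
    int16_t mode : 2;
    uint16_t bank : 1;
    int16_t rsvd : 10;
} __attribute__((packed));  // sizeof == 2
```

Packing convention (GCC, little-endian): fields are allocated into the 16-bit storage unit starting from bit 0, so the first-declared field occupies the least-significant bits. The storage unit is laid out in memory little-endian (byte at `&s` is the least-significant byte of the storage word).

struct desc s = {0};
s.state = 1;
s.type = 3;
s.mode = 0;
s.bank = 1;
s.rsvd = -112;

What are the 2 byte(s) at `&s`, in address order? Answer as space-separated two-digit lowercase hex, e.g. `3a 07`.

[0+:1] state=1 & 0x1 = 0x1; word=0x0001
[1+:2] type=3 & 0x3 = 0x3; word=0x0007
[3+:2] mode=0 & 0x3 = 0x0; word=0x0007
[5+:1] bank=1 & 0x1 = 0x1; word=0x0027
[6+:10] rsvd=-112 & 0x3ff = 0x390; word=0xe427
word = 0xe427 → little-endian bytes:
  [0]=0x27  [1]=0xe4

27 e4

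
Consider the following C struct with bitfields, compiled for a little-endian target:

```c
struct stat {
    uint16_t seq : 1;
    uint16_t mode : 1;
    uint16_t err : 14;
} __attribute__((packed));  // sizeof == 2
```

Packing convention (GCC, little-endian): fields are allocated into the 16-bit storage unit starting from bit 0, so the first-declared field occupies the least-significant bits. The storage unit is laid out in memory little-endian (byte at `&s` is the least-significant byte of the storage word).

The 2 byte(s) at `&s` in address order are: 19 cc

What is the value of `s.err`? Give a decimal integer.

[0]=0x19 [1]=0xcc (little-endian) → word 0xcc19
seq [0+:1] = (word>>0) & 0x1 = 1
mode [1+:1] = (word>>1) & 0x1 = 0
err [2+:14] = (word>>2) & 0x3fff = 13062  ←

13062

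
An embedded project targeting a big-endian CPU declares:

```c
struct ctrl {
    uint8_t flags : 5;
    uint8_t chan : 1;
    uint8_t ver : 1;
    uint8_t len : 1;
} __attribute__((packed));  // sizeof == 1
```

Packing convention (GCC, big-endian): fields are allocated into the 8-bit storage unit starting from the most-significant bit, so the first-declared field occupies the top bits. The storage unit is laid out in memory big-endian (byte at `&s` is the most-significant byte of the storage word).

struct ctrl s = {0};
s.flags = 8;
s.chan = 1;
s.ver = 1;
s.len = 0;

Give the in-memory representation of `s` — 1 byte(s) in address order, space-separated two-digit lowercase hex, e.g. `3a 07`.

46

flags:5 = 8 → 0x8 << 3 → word 0x40
chan:1 = 1 → 0x1 << 2 → word 0x44
ver:1 = 1 → 0x1 << 1 → word 0x46
len:1 = 0 → 0x0 << 0 → word 0x46
word = 0x46 → big-endian bytes:
  [0]=0x46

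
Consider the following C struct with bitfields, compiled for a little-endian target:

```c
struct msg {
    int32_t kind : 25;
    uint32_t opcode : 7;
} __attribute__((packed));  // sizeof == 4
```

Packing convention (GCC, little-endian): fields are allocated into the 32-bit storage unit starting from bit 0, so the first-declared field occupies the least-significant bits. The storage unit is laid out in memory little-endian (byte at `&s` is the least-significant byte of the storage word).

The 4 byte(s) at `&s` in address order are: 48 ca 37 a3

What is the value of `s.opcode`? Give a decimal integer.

81

[0]=0x48 [1]=0xca [2]=0x37 [3]=0xa3 (little-endian) → word 0xa337ca48
kind [0+:25] = (word>>0) & 0x1ffffff = 20433480
opcode [25+:7] = (word>>25) & 0x7f = 81  ←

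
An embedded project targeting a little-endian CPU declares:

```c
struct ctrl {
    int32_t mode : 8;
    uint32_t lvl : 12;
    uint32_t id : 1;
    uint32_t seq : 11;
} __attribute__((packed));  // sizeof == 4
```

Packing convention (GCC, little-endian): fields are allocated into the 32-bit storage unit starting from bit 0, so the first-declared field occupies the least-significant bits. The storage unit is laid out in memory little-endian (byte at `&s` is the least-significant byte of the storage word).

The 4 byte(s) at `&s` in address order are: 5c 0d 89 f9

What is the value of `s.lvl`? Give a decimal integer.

2317

[0]=0x5c [1]=0x0d [2]=0x89 [3]=0xf9 (little-endian) → word 0xf9890d5c
mode [0+:8] = (word>>0) & 0xff = 92
lvl [8+:12] = (word>>8) & 0xfff = 2317  ←
id [20+:1] = (word>>20) & 0x1 = 0
seq [21+:11] = (word>>21) & 0x7ff = 1996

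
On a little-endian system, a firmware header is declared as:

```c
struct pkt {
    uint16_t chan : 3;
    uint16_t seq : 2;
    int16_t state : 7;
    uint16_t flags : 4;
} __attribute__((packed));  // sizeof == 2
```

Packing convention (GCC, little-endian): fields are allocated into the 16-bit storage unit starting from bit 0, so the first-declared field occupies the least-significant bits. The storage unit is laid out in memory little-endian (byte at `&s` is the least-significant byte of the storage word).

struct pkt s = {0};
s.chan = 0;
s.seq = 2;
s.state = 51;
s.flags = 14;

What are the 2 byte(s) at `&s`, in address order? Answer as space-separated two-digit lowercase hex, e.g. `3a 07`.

70 e6

chan:3 = 0 → 0x0 << 0 → word 0x0000
seq:2 = 2 → 0x2 << 3 → word 0x0010
state:7 = 51 → 0x33 << 5 → word 0x0670
flags:4 = 14 → 0xe << 12 → word 0xe670
word = 0xe670 → little-endian bytes:
  [0]=0x70  [1]=0xe6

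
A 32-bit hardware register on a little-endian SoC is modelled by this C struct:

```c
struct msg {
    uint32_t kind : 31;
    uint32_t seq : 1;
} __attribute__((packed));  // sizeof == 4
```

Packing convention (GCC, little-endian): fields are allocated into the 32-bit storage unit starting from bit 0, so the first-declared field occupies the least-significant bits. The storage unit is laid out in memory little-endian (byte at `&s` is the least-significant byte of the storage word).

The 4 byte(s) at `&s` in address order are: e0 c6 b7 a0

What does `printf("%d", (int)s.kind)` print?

548914912

[0]=0xe0 [1]=0xc6 [2]=0xb7 [3]=0xa0 (little-endian) → word 0xa0b7c6e0
kind [0+:31] = (word>>0) & 0x7fffffff = 548914912  ←
seq [31+:1] = (word>>31) & 0x1 = 1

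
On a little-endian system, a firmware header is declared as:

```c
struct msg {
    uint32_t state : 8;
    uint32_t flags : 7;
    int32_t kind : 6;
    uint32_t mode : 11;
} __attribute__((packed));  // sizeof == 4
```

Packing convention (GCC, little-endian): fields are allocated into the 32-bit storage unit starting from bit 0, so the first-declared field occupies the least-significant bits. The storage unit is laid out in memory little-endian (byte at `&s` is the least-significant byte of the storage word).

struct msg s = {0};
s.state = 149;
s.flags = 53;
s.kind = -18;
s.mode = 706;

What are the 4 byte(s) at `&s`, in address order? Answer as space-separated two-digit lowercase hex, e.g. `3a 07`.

95 35 57 58

state (8b) val=149 bits=0x95 at bit 0: 0x00000095
flags (7b) val=53 bits=0x35 at bit 8: 0x00003595
kind (6b) val=-18 bits=0x2e at bit 15: 0x00173595
mode (11b) val=706 bits=0x2c2 at bit 21: 0x58573595
word = 0x58573595 → little-endian bytes:
  [0]=0x95  [1]=0x35  [2]=0x57  [3]=0x58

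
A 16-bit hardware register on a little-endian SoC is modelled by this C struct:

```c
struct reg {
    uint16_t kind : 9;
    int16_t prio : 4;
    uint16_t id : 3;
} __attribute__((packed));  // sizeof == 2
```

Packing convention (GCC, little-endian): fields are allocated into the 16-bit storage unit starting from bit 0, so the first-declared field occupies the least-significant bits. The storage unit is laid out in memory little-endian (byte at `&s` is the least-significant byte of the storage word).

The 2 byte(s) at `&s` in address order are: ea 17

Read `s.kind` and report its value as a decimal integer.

490

[0]=0xea [1]=0x17 (little-endian) → word 0x17ea
kind [0+:9] = (word>>0) & 0x1ff = 490  ←
prio [9+:4] = (word>>9) & 0xf = 11
id [13+:3] = (word>>13) & 0x7 = 0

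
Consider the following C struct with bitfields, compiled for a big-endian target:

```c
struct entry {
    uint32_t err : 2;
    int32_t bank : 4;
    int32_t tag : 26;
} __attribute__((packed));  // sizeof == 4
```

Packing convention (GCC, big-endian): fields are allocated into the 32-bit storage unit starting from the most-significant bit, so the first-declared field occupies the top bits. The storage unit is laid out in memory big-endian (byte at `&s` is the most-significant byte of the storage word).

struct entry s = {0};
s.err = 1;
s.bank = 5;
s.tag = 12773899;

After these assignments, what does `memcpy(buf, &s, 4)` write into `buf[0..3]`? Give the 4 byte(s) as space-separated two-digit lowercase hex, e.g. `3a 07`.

err (2b) val=1 bits=0x1 at bit 30: 0x40000000
bank (4b) val=5 bits=0x5 at bit 26: 0x54000000
tag (26b) val=12773899 bits=0xc2ea0b at bit 0: 0x54c2ea0b
word = 0x54c2ea0b → big-endian bytes:
  [0]=0x54  [1]=0xc2  [2]=0xea  [3]=0x0b

54 c2 ea 0b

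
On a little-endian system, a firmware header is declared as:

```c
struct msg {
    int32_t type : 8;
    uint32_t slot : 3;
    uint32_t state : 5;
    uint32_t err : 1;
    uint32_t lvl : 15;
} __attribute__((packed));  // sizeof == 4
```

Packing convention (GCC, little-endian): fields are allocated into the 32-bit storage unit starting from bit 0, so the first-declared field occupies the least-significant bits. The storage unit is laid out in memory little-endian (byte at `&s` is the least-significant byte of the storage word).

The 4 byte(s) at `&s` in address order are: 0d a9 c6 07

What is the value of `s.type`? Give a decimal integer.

[0]=0x0d [1]=0xa9 [2]=0xc6 [3]=0x07 (little-endian) → word 0x07c6a90d
type [0+:8] = (word>>0) & 0xff = 13  ←
slot [8+:3] = (word>>8) & 0x7 = 1
state [11+:5] = (word>>11) & 0x1f = 21
err [16+:1] = (word>>16) & 0x1 = 0
lvl [17+:15] = (word>>17) & 0x7fff = 995
type signed 8b, MSB=0: value = 13

13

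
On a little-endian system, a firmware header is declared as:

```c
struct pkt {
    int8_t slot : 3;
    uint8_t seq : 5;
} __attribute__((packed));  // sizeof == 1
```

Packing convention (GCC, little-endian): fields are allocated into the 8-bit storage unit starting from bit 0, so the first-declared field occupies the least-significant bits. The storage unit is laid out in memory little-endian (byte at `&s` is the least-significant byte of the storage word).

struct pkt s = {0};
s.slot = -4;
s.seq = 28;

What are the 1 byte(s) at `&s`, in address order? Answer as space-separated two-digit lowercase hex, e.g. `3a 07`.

e4

[0+:3] slot=-4 & 0x7 = 0x4; word=0x04
[3+:5] seq=28 & 0x1f = 0x1c; word=0xe4
word = 0xe4 → little-endian bytes:
  [0]=0xe4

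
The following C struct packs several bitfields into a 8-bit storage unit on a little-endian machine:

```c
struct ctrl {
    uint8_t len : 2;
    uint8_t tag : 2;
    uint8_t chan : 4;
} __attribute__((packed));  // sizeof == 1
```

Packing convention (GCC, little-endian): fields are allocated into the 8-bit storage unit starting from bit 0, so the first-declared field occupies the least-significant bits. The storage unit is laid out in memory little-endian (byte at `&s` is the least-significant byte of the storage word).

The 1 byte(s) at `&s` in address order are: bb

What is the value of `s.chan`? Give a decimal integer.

[0]=0xbb (little-endian) → word 0xbb
len:2 @ bit 0 → (0xbb>>0)&0x3 = 0x3
tag:2 @ bit 2 → (0xbb>>2)&0x3 = 0x2
chan:4 @ bit 4 → (0xbb>>4)&0xf = 0xb  ←

11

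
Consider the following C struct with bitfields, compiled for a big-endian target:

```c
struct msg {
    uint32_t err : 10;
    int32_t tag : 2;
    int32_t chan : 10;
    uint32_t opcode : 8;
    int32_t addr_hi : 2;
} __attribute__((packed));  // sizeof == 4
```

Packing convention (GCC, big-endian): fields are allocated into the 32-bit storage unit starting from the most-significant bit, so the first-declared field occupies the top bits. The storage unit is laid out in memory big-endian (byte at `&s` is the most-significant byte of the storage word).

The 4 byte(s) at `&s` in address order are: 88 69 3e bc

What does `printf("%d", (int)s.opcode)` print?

[0]=0x88 [1]=0x69 [2]=0x3e [3]=0xbc (big-endian) → word 0x88693ebc
err [22+:10] = (word>>22) & 0x3ff = 545
tag [20+:2] = (word>>20) & 0x3 = 2
chan [10+:10] = (word>>10) & 0x3ff = 591
opcode [2+:8] = (word>>2) & 0xff = 175  ←
addr_hi [0+:2] = (word>>0) & 0x3 = 0

175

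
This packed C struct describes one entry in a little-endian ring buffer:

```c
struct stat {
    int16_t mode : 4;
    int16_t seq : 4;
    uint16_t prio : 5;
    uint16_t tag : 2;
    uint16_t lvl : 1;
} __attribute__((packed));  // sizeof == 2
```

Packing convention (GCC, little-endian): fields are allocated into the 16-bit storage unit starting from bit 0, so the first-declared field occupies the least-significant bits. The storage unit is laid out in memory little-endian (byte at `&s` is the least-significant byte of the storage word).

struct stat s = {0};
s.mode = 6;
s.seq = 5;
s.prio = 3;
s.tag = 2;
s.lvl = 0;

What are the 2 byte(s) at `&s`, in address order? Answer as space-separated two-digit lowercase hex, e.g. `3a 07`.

56 43

mode (4b) val=6 bits=0x6 at bit 0: 0x0006
seq (4b) val=5 bits=0x5 at bit 4: 0x0056
prio (5b) val=3 bits=0x3 at bit 8: 0x0356
tag (2b) val=2 bits=0x2 at bit 13: 0x4356
lvl (1b) val=0 bits=0x0 at bit 15: 0x4356
word = 0x4356 → little-endian bytes:
  [0]=0x56  [1]=0x43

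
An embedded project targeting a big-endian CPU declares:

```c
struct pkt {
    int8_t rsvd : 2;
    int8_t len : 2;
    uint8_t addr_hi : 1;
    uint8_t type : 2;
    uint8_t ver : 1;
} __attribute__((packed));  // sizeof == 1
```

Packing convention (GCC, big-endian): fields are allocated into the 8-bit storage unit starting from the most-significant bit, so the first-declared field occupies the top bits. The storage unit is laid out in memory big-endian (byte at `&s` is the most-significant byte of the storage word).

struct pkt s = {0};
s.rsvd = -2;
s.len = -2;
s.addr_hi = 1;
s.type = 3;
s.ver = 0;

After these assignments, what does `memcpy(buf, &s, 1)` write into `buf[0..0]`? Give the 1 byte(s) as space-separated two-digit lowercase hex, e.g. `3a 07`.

ae

rsvd (2b) val=-2 bits=0x2 at bit 6: 0x80
len (2b) val=-2 bits=0x2 at bit 4: 0xa0
addr_hi (1b) val=1 bits=0x1 at bit 3: 0xa8
type (2b) val=3 bits=0x3 at bit 1: 0xae
ver (1b) val=0 bits=0x0 at bit 0: 0xae
word = 0xae → big-endian bytes:
  [0]=0xae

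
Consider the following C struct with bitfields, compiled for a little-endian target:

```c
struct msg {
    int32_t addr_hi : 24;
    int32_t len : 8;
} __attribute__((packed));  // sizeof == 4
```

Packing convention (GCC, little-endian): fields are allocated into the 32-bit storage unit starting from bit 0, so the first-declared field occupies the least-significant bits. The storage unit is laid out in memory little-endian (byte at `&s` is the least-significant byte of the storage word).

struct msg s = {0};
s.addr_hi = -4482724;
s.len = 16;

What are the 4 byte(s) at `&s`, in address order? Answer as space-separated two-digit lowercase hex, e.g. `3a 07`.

addr_hi (24b) val=-4482724 bits=0xbb995c at bit 0: 0x00bb995c
len (8b) val=16 bits=0x10 at bit 24: 0x10bb995c
word = 0x10bb995c → little-endian bytes:
  [0]=0x5c  [1]=0x99  [2]=0xbb  [3]=0x10

5c 99 bb 10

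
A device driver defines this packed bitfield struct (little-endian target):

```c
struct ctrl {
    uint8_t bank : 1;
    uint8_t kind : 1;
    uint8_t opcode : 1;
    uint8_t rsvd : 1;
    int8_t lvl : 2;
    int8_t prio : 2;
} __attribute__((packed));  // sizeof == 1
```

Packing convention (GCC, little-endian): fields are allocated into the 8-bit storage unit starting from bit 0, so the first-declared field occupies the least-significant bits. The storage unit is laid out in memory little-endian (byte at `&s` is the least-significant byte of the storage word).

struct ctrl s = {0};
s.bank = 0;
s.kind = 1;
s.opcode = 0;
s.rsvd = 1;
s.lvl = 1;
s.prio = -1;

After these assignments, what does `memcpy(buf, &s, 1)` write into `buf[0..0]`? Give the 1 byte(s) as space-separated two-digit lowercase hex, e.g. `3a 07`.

bank:1 = 0 → 0x0 << 0 → word 0x00
kind:1 = 1 → 0x1 << 1 → word 0x02
opcode:1 = 0 → 0x0 << 2 → word 0x02
rsvd:1 = 1 → 0x1 << 3 → word 0x0a
lvl:2 = 1 → 0x1 << 4 → word 0x1a
prio:2 = -1 → 0x3 << 6 → word 0xda
word = 0xda → little-endian bytes:
  [0]=0xda

da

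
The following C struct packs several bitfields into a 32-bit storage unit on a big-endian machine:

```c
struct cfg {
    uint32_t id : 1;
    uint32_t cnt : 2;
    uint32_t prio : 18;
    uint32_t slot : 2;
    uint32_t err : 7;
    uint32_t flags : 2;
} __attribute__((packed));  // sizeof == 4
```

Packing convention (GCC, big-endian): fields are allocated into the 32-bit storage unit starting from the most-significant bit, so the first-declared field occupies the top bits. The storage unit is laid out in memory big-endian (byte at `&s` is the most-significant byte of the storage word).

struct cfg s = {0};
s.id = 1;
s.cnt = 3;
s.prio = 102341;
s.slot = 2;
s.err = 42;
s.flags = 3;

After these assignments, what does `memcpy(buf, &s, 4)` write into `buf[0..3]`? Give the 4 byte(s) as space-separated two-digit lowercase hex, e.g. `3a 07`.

ec 7e 2c ab

id (1b) val=1 bits=0x1 at bit 31: 0x80000000
cnt (2b) val=3 bits=0x3 at bit 29: 0xe0000000
prio (18b) val=102341 bits=0x18fc5 at bit 11: 0xec7e2800
slot (2b) val=2 bits=0x2 at bit 9: 0xec7e2c00
err (7b) val=42 bits=0x2a at bit 2: 0xec7e2ca8
flags (2b) val=3 bits=0x3 at bit 0: 0xec7e2cab
word = 0xec7e2cab → big-endian bytes:
  [0]=0xec  [1]=0x7e  [2]=0x2c  [3]=0xab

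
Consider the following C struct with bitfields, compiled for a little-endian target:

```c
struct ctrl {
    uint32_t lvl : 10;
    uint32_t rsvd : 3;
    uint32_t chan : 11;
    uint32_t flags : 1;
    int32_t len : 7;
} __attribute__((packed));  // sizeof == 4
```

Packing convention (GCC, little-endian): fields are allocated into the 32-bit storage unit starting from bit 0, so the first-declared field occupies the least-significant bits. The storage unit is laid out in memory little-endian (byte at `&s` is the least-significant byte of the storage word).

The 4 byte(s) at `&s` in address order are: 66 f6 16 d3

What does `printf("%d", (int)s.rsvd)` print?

5

[0]=0x66 [1]=0xf6 [2]=0x16 [3]=0xd3 (little-endian) → word 0xd316f666
lvl [0+:10] = (word>>0) & 0x3ff = 614
rsvd [10+:3] = (word>>10) & 0x7 = 5  ←
chan [13+:11] = (word>>13) & 0x7ff = 183
flags [24+:1] = (word>>24) & 0x1 = 1
len [25+:7] = (word>>25) & 0x7f = 105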